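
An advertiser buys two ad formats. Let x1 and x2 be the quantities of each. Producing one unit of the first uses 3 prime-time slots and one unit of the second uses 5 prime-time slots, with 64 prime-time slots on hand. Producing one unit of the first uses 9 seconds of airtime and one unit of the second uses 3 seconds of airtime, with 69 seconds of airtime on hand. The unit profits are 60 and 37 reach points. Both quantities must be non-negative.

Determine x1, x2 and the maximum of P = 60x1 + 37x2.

x1 = 17/4, x2 = 41/4, maximum P = 2537/4

Vertices and P = 60x1 + 37x2:
  (0, 0) → P = 0
  (0, 64/5) → P = 2368/5
  (23/3, 0) → P = 460
  (17/4, 41/4) → P = 2537/4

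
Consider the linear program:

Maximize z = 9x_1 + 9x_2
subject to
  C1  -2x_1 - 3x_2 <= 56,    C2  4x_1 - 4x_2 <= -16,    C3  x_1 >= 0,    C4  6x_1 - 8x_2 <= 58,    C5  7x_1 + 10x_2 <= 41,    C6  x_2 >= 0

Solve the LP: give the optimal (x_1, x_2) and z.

x_1 = 1/17, x_2 = 69/17, maximum z = 630/17

Feasible corners and z = 9x_1 + 9x_2:
  (0, 4) → z = 36
  (1/17, 69/17) → z = 630/17
  (0, 41/10) → z = 369/10

At the optimal vertex, 4x_1 - 4x_2 = -16 and 7x_1 + 10x_2 = 41.
Solving simultaneously gives x_1 = 1/17, x_2 = 69/17.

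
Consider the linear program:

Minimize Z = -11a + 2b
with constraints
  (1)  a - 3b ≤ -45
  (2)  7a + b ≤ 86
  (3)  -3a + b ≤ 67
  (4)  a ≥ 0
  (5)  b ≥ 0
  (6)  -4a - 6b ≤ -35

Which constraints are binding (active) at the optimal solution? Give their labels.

(1) and (2)

Extreme points and Z = -11a + 2b:
  (213/22, 401/22) → Z = -1541/22
  (0, 15) → Z = 30
  (19/10, 727/10) → Z = 249/2
  (0, 67) → Z = 134

The minimum is at (213/22, 401/22). Substituting into each constraint, equality holds for (1) and (2); the remaining constraints have slack.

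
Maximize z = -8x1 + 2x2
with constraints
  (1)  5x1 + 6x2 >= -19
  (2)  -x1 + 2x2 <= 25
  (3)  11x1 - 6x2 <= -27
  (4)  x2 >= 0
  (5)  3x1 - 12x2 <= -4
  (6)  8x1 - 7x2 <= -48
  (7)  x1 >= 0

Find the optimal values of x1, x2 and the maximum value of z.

x1 = 0, x2 = 25/2, maximum z = 25

Extreme points and z = -8x1 + 2x2:
  (6, 31/2) → z = -17
  (0, 25/2) → z = 25
  (99/29, 312/29) → z = -168/29
  (0, 48/7) → z = 96/7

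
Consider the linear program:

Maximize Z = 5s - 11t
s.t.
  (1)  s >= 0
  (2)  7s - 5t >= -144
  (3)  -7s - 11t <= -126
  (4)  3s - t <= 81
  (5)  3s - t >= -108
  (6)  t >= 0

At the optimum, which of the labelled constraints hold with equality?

(4) and (6)

Vertices and Z = 5s - 11t:
  (0, 144/5) → Z = -1584/5
  (0, 126/11) → Z = -126
  (549/8, 999/8) → Z = -2061/2
  (18, 0) → Z = 90
  (27, 0) → Z = 135

The maximum is at (27, 0). Substituting into each constraint, equality holds for (4) and (6); the remaining constraints have slack.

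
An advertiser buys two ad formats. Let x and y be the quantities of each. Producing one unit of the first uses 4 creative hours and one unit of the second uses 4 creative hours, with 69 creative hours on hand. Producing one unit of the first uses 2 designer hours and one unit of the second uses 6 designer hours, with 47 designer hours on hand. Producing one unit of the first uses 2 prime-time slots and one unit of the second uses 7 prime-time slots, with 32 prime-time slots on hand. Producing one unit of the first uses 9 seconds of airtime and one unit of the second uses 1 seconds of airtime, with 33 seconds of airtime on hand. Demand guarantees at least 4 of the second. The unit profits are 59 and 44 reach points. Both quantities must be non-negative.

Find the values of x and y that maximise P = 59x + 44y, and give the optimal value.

Vertices and P = 59x + 44y:
  (0, 32/7) → P = 1408/7
  (0, 4) → P = 176
  (2, 4) → P = 294

x = 2, y = 4, maximum P = 294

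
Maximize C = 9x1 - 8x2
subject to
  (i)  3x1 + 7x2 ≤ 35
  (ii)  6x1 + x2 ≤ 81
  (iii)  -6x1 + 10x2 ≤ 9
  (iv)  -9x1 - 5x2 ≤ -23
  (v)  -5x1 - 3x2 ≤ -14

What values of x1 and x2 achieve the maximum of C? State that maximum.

x1 = 229/13, x2 = -321/13, maximum C = 4629/13

Extreme points and C = 9x1 - 8x2:
  (532/39, -11/13) → C = 1684/13
  (287/72, 79/24) → C = 229/24
  (229/13, -321/13) → C = 4629/13
  (113/68, 129/68) → C = -15/68

The binding constraints are 6x1 + x2 = 81 and -5x1 - 3x2 = -14.
Solving simultaneously gives x1 = 229/13, x2 = -321/13.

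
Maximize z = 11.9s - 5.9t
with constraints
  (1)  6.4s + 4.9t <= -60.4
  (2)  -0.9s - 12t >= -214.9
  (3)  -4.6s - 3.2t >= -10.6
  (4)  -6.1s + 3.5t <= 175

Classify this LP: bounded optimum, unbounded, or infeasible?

unbounded

From the feasible point (12261/103, -17284/103), moving in the direction (3.2, -4.6) keeps every constraint satisfied while z increases without bound.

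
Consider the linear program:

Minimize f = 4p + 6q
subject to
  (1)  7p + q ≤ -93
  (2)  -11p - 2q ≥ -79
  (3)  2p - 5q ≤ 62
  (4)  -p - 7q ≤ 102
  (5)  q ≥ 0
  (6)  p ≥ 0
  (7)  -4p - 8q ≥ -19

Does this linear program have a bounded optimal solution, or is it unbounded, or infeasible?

infeasible

The boundaries 7p + q = -93 and q = 0 meet at (-93/7, 0), but that point violates p ≥ 0. Every candidate vertex is excluded by some other constraint, so the feasible region is empty.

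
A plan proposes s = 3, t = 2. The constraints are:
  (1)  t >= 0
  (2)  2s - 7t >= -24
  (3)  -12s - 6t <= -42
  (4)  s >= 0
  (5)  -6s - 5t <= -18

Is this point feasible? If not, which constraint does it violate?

feasible

(1): 2 ≥ 0 ✓
(2): -8 ≥ -24 ✓
(3): -48 ≤ -42 ✓
(4): 3 ≥ 0 ✓
(5): -28 ≤ -18 ✓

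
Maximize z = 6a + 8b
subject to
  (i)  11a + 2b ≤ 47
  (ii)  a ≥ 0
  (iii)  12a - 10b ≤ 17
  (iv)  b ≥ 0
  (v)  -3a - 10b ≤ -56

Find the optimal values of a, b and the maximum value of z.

a = 0, b = 47/2, maximum z = 188

The binding constraints are 11a + 2b = 47 and a = 0.
Solving simultaneously gives a = 0, b = 47/2.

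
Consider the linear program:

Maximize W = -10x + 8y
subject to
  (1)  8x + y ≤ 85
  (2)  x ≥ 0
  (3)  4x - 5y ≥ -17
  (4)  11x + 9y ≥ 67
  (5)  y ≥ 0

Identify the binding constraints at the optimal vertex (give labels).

Extreme points and W = -10x + 8y:
  (102/11, 119/11) → W = -68/11
  (85/8, 0) → W = -425/4
  (2, 5) → W = 20
  (67/11, 0) → W = -670/11

The maximum is at (2, 5). Substituting into each constraint, equality holds for (3) and (4); the remaining constraints have slack.

(3) and (4)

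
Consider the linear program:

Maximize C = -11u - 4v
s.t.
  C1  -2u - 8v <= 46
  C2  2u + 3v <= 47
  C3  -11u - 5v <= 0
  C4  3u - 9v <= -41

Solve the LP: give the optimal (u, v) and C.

Feasible corners and C = -11u - 4v:
  (-235/23, 517/23) → C = 517/23
  (100/9, 223/27) → C = -4192/27
  (-205/114, 451/114) → C = 451/114

The optimum lies where 2u + 3v = 47 and -11u - 5v = 0.
Solving simultaneously gives u = -235/23, v = 517/23.

u = -235/23, v = 517/23, maximum C = 517/23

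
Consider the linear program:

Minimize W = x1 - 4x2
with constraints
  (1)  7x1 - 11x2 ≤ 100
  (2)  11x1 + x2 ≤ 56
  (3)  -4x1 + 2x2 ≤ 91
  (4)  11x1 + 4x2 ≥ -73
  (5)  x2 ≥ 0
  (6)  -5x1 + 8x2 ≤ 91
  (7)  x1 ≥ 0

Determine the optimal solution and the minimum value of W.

x1 = 119/31, x2 = 427/31, minimum W = -1589/31

Feasible corners and W = x1 - 4x2:
  (56/11, 0) → W = 56/11
  (119/31, 427/31) → W = -1589/31
  (0, 0) → W = 0
  (0, 91/8) → W = -91/2

The binding constraints are 11x1 + x2 = 56 and -5x1 + 8x2 = 91.
Solving simultaneously gives x1 = 119/31, x2 = 427/31.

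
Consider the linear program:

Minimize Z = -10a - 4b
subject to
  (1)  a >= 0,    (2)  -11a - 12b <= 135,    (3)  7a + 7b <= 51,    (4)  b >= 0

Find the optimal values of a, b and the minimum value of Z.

a = 51/7, b = 0, minimum Z = -510/7

Extreme points and Z = -10a - 4b:
  (0, 51/7) → Z = -204/7
  (0, 0) → Z = 0
  (51/7, 0) → Z = -510/7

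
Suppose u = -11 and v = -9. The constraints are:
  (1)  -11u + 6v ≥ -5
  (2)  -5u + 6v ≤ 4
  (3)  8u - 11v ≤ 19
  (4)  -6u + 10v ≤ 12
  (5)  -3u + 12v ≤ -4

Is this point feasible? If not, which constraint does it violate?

(1): 67 ≥ -5 ✓
(2): 1 ≤ 4 ✓
(3): 11 ≤ 19 ✓
(4): -24 ≤ 12 ✓
(5): -75 ≤ -4 ✓

feasible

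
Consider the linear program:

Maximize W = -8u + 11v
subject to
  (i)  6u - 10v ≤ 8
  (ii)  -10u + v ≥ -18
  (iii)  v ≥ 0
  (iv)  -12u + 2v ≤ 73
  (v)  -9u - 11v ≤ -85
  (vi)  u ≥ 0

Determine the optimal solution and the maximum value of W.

Feasible corners and W = -8u + 11v:
  (109/8, 473/4) → W = 4767/4
  (283/119, 688/119) → W = 312/7
  (0, 73/2) → W = 803/2
  (0, 85/11) → W = 85

The optimum lies where -10u + v = -18 and -12u + 2v = 73.
Solving simultaneously gives u = 109/8, v = 473/4.

u = 109/8, v = 473/4, maximum W = 4767/4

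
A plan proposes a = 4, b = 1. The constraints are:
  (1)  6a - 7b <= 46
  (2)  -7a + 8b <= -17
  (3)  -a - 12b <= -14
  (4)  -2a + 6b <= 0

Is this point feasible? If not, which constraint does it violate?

feasible

(1): 17 ≤ 46 ✓
(2): -20 ≤ -17 ✓
(3): -16 ≤ -14 ✓
(4): -2 ≤ 0 ✓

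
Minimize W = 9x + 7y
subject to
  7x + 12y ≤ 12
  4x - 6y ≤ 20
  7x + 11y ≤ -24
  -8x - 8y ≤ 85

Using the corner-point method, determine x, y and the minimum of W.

x = -743/32, y = 403/32, minimum W = -1933/16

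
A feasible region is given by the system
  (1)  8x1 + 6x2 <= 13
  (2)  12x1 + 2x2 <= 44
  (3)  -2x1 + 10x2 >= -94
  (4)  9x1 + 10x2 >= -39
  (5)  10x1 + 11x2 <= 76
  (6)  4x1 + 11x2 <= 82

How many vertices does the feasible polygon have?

Of the 15 pairwise boundary intersections, those satisfying every inequality are:
  (17/4, -7/2)
  (-349/64, 151/16)
  (157/31, -260/31)
  (5, -42/5)
  (-1249/59, 894/59)

5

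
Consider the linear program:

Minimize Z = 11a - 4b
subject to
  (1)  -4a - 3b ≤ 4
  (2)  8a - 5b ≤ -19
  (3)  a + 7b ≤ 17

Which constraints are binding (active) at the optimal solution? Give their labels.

Extreme points and Z = 11a - 4b:
  (-7/4, 1) → Z = -93/4
  (-79/25, 72/25) → Z = -1157/25
  (-48/61, 155/61) → Z = -1148/61

The minimum is at (-79/25, 72/25). Substituting into each constraint, equality holds for (1) and (3); the remaining constraints have slack.

(1) and (3)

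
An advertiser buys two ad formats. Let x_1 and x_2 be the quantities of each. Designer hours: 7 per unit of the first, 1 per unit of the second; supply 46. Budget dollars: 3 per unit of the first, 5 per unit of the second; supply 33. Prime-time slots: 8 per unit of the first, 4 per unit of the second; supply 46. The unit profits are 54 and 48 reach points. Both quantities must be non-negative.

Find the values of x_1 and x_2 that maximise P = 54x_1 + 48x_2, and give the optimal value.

Corner points and P = 54x_1 + 48x_2:
  (0, 0) → P = 0
  (0, 33/5) → P = 1584/5
  (23/4, 0) → P = 621/2
  (7/2, 9/2) → P = 405

The binding constraints are 3x_1 + 5x_2 = 33 and 8x_1 + 4x_2 = 46.
Solving simultaneously gives x_1 = 7/2, x_2 = 9/2.

x_1 = 7/2, x_2 = 9/2, maximum P = 405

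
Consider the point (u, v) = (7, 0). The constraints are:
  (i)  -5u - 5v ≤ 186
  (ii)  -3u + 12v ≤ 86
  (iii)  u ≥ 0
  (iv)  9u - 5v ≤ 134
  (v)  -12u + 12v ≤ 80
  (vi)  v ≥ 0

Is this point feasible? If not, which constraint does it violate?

(i): -35 ≤ 186 ✓
(ii): -21 ≤ 86 ✓
(iii): 7 ≥ 0 ✓
(iv): 63 ≤ 134 ✓
(v): -84 ≤ 80 ✓
(vi): 0 ≥ 0 ✓

feasible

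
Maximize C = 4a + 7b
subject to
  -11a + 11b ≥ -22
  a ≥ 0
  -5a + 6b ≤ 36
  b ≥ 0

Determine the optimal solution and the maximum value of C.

a = 48, b = 46, maximum C = 514

Extreme points and C = 4a + 7b:
  (48, 46) → C = 514
  (2, 0) → C = 8
  (0, 6) → C = 42
  (0, 0) → C = 0

The binding constraints are -11a + 11b = -22 and -5a + 6b = 36.
Solving simultaneously gives a = 48, b = 46.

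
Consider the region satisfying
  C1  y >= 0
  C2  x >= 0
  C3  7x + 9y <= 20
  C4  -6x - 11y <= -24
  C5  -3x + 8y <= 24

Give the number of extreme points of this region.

3

Of the 10 pairwise boundary intersections, those satisfying every inequality are:
  (0, 20/9)
  (0, 24/11)
  (4/23, 48/23)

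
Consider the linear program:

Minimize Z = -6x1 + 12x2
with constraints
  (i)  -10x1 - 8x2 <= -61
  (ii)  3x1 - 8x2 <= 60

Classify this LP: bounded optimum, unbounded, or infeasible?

unbounded

From the feasible point (121/13, -417/104), moving in the direction (8, 3) keeps every constraint satisfied while Z decreases without bound.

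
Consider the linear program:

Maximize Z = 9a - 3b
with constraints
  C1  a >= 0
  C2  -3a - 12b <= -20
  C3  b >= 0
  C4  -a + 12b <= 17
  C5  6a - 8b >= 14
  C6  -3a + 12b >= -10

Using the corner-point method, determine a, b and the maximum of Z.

a = 27/2, b = 61/24, maximum Z = 911/8

Feasible corners and Z = 9a - 3b:
  (41/12, 13/16) → Z = 453/16
  (5, 5/12) → Z = 175/4
  (19/4, 29/16) → Z = 597/16
  (27/2, 61/24) → Z = 911/8

The binding constraints are -a + 12b = 17 and -3a + 12b = -10.
Solving simultaneously gives a = 27/2, b = 61/24.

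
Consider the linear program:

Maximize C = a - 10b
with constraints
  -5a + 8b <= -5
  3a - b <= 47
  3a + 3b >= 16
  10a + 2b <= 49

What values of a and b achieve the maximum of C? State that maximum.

a = 115/24, b = 13/24, maximum C = -5/8

Vertices and C = a - 10b:
  (11/3, 5/3) → C = -13
  (67/15, 13/6) → C = -86/5
  (115/24, 13/24) → C = -5/8

The binding constraints are 3a + 3b = 16 and 10a + 2b = 49.
Solving simultaneously gives a = 115/24, b = 13/24.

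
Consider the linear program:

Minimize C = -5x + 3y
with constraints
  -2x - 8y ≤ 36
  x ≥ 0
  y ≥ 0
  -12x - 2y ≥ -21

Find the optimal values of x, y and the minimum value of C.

x = 7/4, y = 0, minimum C = -35/4

Extreme points and C = -5x + 3y:
  (0, 0) → C = 0
  (0, 21/2) → C = 63/2
  (7/4, 0) → C = -35/4

The binding constraints are y = 0 and -12x - 2y = -21.
Solving simultaneously gives x = 7/4, y = 0.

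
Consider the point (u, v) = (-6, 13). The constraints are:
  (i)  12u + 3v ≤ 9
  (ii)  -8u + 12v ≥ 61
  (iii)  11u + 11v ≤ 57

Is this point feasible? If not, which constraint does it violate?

not feasible — violates (iii)

Constraint (iii): 11u + 11v = 77, which is not ≤ 57. All other constraints are satisfied.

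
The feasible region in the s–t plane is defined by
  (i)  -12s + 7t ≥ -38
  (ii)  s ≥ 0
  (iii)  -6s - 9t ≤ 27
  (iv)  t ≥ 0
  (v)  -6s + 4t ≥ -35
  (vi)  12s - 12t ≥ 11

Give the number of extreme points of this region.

The feasible vertices (each the meet of two boundaries and inside every other half-plane) are:
  (19/6, 0)
  (379/60, 27/5)
  (11/12, 0)

3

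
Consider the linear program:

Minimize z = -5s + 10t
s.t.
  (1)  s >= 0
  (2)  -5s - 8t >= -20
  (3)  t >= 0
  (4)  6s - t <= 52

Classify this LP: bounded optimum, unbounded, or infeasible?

bounded optimum

Feasible corners and z = -5s + 10t:
  (0, 5/2) → z = 25
  (0, 0) → z = 0
  (4, 0) → z = -20
The feasible region has finitely many vertices and no improving ray; the minimum is -20 at (4, 0).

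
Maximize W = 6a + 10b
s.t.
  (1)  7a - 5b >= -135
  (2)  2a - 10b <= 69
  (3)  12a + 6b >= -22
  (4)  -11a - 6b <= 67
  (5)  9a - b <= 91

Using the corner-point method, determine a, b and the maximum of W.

Vertices and W = 6a + 10b:
  (-460/51, 733/51) → W = 4570/51
  (295/19, 926/19) → W = 11030/19
  (97/66, -218/33) → W = -1889/33
  (841/88, -439/88) → W = 82/11

The optimum lies where 7a - 5b = -135 and 9a - b = 91.
Solving simultaneously gives a = 295/19, b = 926/19.

a = 295/19, b = 926/19, maximum W = 11030/19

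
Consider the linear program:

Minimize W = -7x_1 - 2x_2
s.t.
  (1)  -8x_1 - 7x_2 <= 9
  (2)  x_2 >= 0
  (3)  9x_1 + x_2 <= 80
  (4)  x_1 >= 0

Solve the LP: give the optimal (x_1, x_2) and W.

Feasible corners and W = -7x_1 - 2x_2:
  (80/9, 0) → W = -560/9
  (0, 0) → W = 0
  (0, 80) → W = -160

At the optimal vertex, 9x_1 + x_2 = 80 and x_1 = 0.
Solving simultaneously gives x_1 = 0, x_2 = 80.

x_1 = 0, x_2 = 80, minimum W = -160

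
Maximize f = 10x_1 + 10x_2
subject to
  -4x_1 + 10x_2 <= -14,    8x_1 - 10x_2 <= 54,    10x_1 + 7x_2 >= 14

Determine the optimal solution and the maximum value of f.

x_1 = 10, x_2 = 13/5, maximum f = 126

Extreme points and f = 10x_1 + 10x_2:
  (10, 13/5) → f = 126
  (119/64, -21/32) → f = 385/32
  (259/78, -107/39) → f = 75/13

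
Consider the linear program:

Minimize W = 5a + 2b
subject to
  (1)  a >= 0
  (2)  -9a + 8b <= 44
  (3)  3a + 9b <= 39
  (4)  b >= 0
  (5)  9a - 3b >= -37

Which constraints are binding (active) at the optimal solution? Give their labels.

(1) and (4)

Corner points and W = 5a + 2b:
  (0, 13/3) → W = 26/3
  (0, 0) → W = 0
  (13, 0) → W = 65

The minimum is at (0, 0). Substituting into each constraint, equality holds for (1) and (4); the remaining constraints have slack.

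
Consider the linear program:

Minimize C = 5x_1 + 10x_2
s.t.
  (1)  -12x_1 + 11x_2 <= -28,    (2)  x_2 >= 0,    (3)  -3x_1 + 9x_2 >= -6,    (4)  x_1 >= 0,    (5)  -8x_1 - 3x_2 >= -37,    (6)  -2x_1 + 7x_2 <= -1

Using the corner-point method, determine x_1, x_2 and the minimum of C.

x_1 = 62/25, x_2 = 4/25, minimum C = 14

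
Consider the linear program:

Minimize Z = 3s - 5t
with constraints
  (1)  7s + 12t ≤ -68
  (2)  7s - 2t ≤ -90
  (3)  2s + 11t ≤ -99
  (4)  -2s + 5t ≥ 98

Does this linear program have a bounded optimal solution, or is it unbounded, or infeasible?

unbounded

From the feasible point (-1573/32, -1/16), moving in the direction (-11, 2) keeps every constraint satisfied while Z decreases without bound.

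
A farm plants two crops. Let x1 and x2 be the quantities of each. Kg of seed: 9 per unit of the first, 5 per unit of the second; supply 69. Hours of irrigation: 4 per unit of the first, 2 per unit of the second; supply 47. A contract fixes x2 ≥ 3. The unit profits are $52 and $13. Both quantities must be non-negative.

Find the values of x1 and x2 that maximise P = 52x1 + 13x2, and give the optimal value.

x1 = 6, x2 = 3, maximum P = 351

Corner points and P = 52x1 + 13x2:
  (0, 69/5) → P = 897/5
  (0, 3) → P = 39
  (6, 3) → P = 351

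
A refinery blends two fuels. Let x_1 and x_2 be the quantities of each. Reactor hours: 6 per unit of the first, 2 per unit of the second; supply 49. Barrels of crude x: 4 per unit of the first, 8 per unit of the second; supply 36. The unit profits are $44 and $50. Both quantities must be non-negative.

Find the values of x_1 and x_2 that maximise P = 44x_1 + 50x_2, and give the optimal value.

x_1 = 8, x_2 = 1/2, maximum P = 377

Corner points and P = 44x_1 + 50x_2:
  (0, 0) → P = 0
  (0, 9/2) → P = 225
  (49/6, 0) → P = 1078/3
  (8, 1/2) → P = 377

The binding constraints are 6x_1 + 2x_2 = 49 and 4x_1 + 8x_2 = 36.
Solving simultaneously gives x_1 = 8, x_2 = 1/2.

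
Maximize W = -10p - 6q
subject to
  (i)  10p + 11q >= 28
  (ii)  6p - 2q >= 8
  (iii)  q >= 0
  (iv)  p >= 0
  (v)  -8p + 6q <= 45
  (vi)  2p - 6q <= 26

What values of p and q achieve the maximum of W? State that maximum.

Vertices and W = -10p - 6q:
  (72/43, 44/43) → W = -984/43
  (14/5, 0) → W = -28
  (69/10, 167/10) → W = -846/5
  (13, 0) → W = -130
The feasible region is unbounded (it extends along (3, 1), (3, 4)), but W strictly decreases along every unbounded feasible direction, so there is no improving ray and the maximum is attained at a vertex.

p = 72/43, q = 44/43, maximum W = -984/43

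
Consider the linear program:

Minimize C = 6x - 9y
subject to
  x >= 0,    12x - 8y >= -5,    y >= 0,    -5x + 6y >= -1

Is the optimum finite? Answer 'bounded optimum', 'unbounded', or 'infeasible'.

unbounded

From the feasible point (0, 5/8), moving in the direction (6, 5) keeps every constraint satisfied while C decreases without bound.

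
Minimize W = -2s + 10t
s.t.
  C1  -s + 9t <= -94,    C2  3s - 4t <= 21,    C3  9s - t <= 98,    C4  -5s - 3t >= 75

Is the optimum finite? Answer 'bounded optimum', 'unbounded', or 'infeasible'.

unbounded

From the feasible point (-131/16, -545/48), moving in the direction (-4, -3) keeps every constraint satisfied while W decreases without bound.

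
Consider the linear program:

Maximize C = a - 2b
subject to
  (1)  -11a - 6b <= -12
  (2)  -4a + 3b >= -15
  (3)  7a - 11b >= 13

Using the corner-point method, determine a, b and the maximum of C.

Feasible corners and C = a - 2b:
  (42/19, -39/19) → C = 120/19
  (210/163, -59/163) → C = 328/163
  (126/23, 53/23) → C = 20/23

a = 42/19, b = -39/19, maximum C = 120/19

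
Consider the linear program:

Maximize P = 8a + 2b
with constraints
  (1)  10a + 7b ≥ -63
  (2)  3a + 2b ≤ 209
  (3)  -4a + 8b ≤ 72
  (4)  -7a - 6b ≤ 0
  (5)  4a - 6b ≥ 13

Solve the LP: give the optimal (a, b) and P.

Vertices and P = 8a + 2b:
  (627/2, -1463/4) → P = 3553/2
  (640/13, 797/26) → P = 5917/13
  (13/11, -91/66) → P = 221/33

The optimum lies where 3a + 2b = 209 and -7a - 6b = 0.
Solving simultaneously gives a = 627/2, b = -1463/4.

a = 627/2, b = -1463/4, maximum P = 3553/2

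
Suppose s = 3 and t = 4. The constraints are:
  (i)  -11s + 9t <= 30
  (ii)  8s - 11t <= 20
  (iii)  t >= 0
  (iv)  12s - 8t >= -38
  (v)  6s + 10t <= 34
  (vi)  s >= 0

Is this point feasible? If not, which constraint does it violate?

not feasible — violates (v)

Constraint (v): 6s + 10t = 58, which is not ≤ 34. All other constraints are satisfied.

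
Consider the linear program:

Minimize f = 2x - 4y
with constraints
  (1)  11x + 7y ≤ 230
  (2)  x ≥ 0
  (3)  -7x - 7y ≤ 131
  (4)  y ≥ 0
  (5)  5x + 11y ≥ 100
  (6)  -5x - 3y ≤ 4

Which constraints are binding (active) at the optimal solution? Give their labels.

Vertices and f = 2x - 4y:
  (0, 230/7) → f = -920/7
  (230/11, 0) → f = 460/11
  (0, 100/11) → f = -400/11
  (20, 0) → f = 40

The minimum is at (0, 230/7). Substituting into each constraint, equality holds for (1) and (2); the remaining constraints have slack.

(1) and (2)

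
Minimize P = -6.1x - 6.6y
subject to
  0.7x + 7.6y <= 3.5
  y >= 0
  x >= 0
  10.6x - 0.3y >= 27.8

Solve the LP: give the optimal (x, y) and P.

Feasible corners and P = -6.1x - 6.6y:
  (5, 0) → P = -61/2
  (21233/8077, 1764/8077) → P = -1411637/80770
  (139/53, 0) → P = -8479/530

At the optimal vertex, 0.7x + 7.6y = 3.5 and y = 0.
Solving simultaneously gives x = 5, y = 0.

x = 5, y = 0, minimum P = -30.5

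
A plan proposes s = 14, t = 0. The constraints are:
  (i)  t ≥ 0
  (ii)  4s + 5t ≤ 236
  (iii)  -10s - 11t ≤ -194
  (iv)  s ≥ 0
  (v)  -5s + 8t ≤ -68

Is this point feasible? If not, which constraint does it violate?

Constraint (iii): -10s - 11t = -140, which is not ≤ -194. All other constraints are satisfied.

not feasible — violates (iii)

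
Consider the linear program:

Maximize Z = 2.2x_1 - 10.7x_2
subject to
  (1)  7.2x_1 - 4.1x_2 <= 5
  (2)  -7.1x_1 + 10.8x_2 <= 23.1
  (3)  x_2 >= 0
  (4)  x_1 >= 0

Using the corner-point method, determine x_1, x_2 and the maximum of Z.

x_1 = 25/36, x_2 = 0, maximum Z = 55/36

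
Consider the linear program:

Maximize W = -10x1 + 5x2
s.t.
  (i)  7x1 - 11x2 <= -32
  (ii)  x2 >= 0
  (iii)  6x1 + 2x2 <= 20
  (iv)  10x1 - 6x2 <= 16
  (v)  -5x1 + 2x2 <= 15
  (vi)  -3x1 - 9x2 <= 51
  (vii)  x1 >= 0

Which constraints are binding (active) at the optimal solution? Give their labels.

Feasible corners and W = -10x1 + 5x2:
  (39/20, 83/20) → W = 5/4
  (0, 32/11) → W = 160/11
  (5/11, 95/11) → W = 425/11
  (0, 15/2) → W = 75/2

The maximum is at (5/11, 95/11). Substituting into each constraint, equality holds for (iii) and (v); the remaining constraints have slack.

(iii) and (v)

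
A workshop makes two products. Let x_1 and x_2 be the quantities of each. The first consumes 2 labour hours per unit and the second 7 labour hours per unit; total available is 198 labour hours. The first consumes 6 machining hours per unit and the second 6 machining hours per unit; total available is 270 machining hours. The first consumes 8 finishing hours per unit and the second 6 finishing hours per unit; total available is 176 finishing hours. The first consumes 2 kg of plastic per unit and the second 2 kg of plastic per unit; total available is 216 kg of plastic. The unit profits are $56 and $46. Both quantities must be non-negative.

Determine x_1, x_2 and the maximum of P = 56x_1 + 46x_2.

Corner points and P = 56x_1 + 46x_2:
  (0, 0) → P = 0
  (0, 198/7) → P = 9108/7
  (22, 0) → P = 1232
  (1, 28) → P = 1344

The binding constraints are 2x_1 + 7x_2 = 198 and 8x_1 + 6x_2 = 176.
Solving simultaneously gives x_1 = 1, x_2 = 28.

x_1 = 1, x_2 = 28, maximum P = 1344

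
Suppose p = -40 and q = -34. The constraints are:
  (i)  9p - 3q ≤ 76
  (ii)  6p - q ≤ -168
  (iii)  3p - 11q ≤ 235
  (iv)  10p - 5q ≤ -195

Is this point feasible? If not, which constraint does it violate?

Constraint (iii): 3p - 11q = 254, which is not ≤ 235. All other constraints are satisfied.

not feasible — violates (iii)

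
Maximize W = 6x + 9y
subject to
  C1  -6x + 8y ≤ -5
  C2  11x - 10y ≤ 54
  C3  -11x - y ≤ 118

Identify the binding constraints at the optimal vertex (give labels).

C1 and C2

Corner points and W = 6x + 9y:
  (191/14, 269/28) → W = 4713/28
  (-939/94, -763/94) → W = -12501/94
  (-1126/121, -172/11) → W = -23784/121

The maximum is at (191/14, 269/28). Substituting into each constraint, equality holds for C1 and C2; the remaining constraints have slack.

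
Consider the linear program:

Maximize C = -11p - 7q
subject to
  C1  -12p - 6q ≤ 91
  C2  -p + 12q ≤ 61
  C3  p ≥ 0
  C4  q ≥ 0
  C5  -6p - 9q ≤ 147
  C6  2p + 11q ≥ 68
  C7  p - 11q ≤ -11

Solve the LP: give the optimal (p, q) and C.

p = 29/7, q = 38/7, maximum C = -585/7

Feasible corners and C = -11p - 7q:
  (29/7, 38/7) → C = -585/7
  (539, 50) → C = -6279
  (19, 30/11) → C = -2509/11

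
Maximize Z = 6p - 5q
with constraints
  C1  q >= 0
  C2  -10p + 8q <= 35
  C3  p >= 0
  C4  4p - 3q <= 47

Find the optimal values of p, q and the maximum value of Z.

Corner points and Z = 6p - 5q:
  (0, 0) → Z = 0
  (47/4, 0) → Z = 141/2
  (0, 35/8) → Z = -175/8
  (481/2, 305) → Z = -82

The optimum lies where q = 0 and 4p - 3q = 47.
Solving simultaneously gives p = 47/4, q = 0.

p = 47/4, q = 0, maximum Z = 141/2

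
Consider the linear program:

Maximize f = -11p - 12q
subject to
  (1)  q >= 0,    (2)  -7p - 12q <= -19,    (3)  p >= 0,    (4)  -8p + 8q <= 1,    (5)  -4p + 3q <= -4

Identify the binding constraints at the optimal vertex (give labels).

(2) and (5)

Corner points and f = -11p - 12q:
  (19/7, 0) → f = -209/7
  (35/23, 16/23) → f = -577/23
  (35/8, 9/2) → f = -817/8
The feasible region is unbounded (it extends along (1, 1), (1, 0)), but f strictly decreases along every unbounded feasible direction, so there is no improving ray and the maximum is attained at a vertex.

The maximum is at (35/23, 16/23). Substituting into each constraint, equality holds for (2) and (5); the remaining constraints have slack.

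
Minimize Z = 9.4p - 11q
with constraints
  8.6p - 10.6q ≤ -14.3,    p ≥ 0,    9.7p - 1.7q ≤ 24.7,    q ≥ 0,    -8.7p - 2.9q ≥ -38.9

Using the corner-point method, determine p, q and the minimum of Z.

p = 0, q = 389/29, minimum Z = -4279/29

Vertices and Z = 9.4p - 11q:
  (0, 143/106) → Z = -1573/106
  (37087/11716, 45895/11716) → Z = -195284/14645
  (0, 389/29) → Z = -4279/29

The optimum lies where p = 0 and -8.7p - 2.9q = -38.9.
Solving simultaneously gives p = 0, q = 389/29.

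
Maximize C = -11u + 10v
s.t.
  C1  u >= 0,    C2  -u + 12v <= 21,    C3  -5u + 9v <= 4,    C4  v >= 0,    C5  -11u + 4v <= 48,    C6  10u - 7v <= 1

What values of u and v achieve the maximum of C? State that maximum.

u = 0, v = 4/9, maximum C = 40/9

Feasible corners and C = -11u + 10v:
  (0, 4/9) → C = 40/9
  (0, 0) → C = 0
  (37/55, 9/11) → C = 43/55
  (1/10, 0) → C = -11/10

At the optimal vertex, u = 0 and -5u + 9v = 4.
Solving simultaneously gives u = 0, v = 4/9.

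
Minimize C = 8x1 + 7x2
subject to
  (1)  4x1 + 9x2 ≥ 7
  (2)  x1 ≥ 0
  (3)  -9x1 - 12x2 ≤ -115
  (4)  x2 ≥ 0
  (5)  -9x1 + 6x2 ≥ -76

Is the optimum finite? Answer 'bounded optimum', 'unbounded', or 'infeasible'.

bounded optimum

Feasible corners and C = 8x1 + 7x2:
  (0, 115/12) → C = 805/12
  (89/9, 13/6) → C = 1697/18
The feasible region has finitely many vertices and no improving ray; the minimum is 805/12 at (0, 115/12).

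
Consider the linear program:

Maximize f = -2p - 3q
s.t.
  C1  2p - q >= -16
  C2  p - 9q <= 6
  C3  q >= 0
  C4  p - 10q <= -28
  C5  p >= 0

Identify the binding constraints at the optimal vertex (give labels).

Extreme points and f = -2p - 3q:
  (0, 16) → f = -48
  (312, 34) → f = -726
  (0, 14/5) → f = -42/5
The feasible region is unbounded (it extends along (1, 2), (9, 1)), but f strictly decreases along every unbounded feasible direction, so there is no improving ray and the maximum is attained at a vertex.

The maximum is at (0, 14/5). Substituting into each constraint, equality holds for C4 and C5; the remaining constraints have slack.

C4 and C5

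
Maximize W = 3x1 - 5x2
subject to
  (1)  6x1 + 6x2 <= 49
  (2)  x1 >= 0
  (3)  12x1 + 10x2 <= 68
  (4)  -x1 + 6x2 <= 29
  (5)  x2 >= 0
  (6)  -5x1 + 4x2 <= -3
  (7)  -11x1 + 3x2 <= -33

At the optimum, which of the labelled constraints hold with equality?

(3) and (5)

Vertices and W = 3x1 - 5x2:
  (17/3, 0) → W = 17
  (267/73, 176/73) → W = -79/73
  (3, 0) → W = 9

The maximum is at (17/3, 0). Substituting into each constraint, equality holds for (3) and (5); the remaining constraints have slack.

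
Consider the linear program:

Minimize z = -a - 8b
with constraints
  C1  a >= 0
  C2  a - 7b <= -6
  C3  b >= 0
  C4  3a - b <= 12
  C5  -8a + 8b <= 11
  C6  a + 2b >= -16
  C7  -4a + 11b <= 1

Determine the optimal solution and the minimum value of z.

a = 133/29, b = 51/29, minimum z = -541/29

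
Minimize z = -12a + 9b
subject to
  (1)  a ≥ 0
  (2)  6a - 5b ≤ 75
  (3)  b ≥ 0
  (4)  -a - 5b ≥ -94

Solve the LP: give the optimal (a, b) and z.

a = 169/7, b = 489/35, minimum z = -5739/35

Vertices and z = -12a + 9b:
  (0, 0) → z = 0
  (0, 94/5) → z = 846/5
  (25/2, 0) → z = -150
  (169/7, 489/35) → z = -5739/35

At the optimal vertex, 6a - 5b = 75 and -a - 5b = -94.
Solving simultaneously gives a = 169/7, b = 489/35.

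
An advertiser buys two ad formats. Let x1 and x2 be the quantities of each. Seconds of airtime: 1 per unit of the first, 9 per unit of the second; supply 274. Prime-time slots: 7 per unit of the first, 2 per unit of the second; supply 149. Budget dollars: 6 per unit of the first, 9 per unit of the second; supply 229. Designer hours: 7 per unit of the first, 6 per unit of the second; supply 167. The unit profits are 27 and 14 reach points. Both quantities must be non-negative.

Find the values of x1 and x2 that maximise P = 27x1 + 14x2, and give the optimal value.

Vertices and P = 27x1 + 14x2:
  (0, 0) → P = 0
  (0, 229/9) → P = 3206/9
  (149/7, 0) → P = 4023/7
  (20, 9/2) → P = 603
  (43/9, 601/27) → P = 11897/27

The optimum lies where 7x1 + 2x2 = 149 and 7x1 + 6x2 = 167.
Solving simultaneously gives x1 = 20, x2 = 9/2.

x1 = 20, x2 = 9/2, maximum P = 603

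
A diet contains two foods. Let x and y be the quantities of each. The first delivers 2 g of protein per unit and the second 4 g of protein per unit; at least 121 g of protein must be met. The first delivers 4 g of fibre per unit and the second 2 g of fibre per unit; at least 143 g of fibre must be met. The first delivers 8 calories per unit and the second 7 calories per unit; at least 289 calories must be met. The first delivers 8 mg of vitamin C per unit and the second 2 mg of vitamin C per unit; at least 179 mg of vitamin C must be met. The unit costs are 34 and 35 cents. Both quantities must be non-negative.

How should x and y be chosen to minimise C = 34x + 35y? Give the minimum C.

Vertices and C = 34x + 35y:
  (0, 179/2) → C = 6265/2
  (121/2, 0) → C = 2057
  (55/2, 33/2) → C = 3025/2
  (9, 107/2) → C = 4357/2
The feasible region is unbounded (it extends along (0, 1), (1, 0)), but C strictly increases along every unbounded feasible direction, so there is no improving ray and the minimum is attained at a vertex.

x = 55/2, y = 33/2, minimum C = 3025/2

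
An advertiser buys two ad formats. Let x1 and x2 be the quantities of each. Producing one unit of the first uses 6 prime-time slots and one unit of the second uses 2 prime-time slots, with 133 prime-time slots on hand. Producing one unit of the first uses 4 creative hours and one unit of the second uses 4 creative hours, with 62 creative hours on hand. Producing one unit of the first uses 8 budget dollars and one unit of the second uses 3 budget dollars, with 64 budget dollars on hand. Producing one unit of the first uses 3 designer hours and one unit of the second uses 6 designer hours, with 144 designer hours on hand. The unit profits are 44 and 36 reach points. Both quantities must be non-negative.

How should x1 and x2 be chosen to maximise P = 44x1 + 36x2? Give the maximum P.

x1 = 7/2, x2 = 12, maximum P = 586

Corner points and P = 44x1 + 36x2:
  (0, 0) → P = 0
  (0, 31/2) → P = 558
  (8, 0) → P = 352
  (7/2, 12) → P = 586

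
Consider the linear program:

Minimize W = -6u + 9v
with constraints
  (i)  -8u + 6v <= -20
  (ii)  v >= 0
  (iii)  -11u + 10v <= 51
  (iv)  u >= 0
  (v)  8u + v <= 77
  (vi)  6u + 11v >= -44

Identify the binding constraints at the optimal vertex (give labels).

(ii) and (v)

Extreme points and W = -6u + 9v:
  (5/2, 0) → W = -15
  (241/28, 57/7) → W = 303/14
  (77/8, 0) → W = -231/4

The minimum is at (77/8, 0). Substituting into each constraint, equality holds for (ii) and (v); the remaining constraints have slack.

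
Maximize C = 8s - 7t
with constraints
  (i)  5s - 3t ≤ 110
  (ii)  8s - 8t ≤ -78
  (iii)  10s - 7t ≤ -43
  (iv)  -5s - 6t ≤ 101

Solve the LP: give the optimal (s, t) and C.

Vertices and C = 8s - 7t:
  (899/5, 263) → C = -2013/5
  (101/12, 109/6) → C = -359/6
  (-29/2, -19/4) → C = -331/4
The feasible region is unbounded (it extends along (-6, 5), (3, 5)), but C strictly decreases along every unbounded feasible direction, so there is no improving ray and the maximum is attained at a vertex.

At the optimal vertex, 8s - 8t = -78 and 10s - 7t = -43.
Solving simultaneously gives s = 101/12, t = 109/6.

s = 101/12, t = 109/6, maximum C = -359/6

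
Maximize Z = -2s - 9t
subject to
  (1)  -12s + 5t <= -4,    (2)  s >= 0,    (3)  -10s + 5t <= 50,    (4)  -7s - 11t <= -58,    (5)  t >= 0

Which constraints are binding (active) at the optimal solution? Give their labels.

(4) and (5)

Feasible corners and Z = -2s - 9t:
  (27, 64) → Z = -630
  (2, 4) → Z = -40
  (58/7, 0) → Z = -116/7
The feasible region is unbounded (it extends along (1, 2), (1, 0)), but Z strictly decreases along every unbounded feasible direction, so there is no improving ray and the maximum is attained at a vertex.

The maximum is at (58/7, 0). Substituting into each constraint, equality holds for (4) and (5); the remaining constraints have slack.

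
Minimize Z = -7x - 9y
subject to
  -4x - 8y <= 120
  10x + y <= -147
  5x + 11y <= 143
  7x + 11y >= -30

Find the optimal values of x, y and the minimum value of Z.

x = -352/21, y = 433/21, minimum Z = -1433/21

Corner points and Z = -7x - 9y:
  (-352/21, 433/21) → Z = -1433/21
  (-1587/103, 729/103) → Z = 4548/103
  (-173/2, 1151/22) → Z = 1481/11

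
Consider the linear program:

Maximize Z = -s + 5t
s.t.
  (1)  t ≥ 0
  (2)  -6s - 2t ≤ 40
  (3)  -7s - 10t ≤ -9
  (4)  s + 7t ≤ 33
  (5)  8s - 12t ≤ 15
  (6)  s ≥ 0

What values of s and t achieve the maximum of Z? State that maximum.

s = 0, t = 33/7, maximum Z = 165/7

Vertices and Z = -s + 5t:
  (9/7, 0) → Z = -9/7
  (15/8, 0) → Z = -15/8
  (0, 9/10) → Z = 9/2
  (501/68, 249/68) → Z = 186/17
  (0, 33/7) → Z = 165/7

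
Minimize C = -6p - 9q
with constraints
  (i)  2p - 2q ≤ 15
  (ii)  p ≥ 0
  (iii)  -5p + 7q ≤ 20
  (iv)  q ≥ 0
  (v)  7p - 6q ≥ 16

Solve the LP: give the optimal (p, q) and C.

Feasible corners and C = -6p - 9q:
  (145/4, 115/4) → C = -1905/4
  (15/2, 0) → C = -45
  (232/19, 220/19) → C = -3372/19
  (16/7, 0) → C = -96/7

The optimum lies where 2p - 2q = 15 and -5p + 7q = 20.
Solving simultaneously gives p = 145/4, q = 115/4.

p = 145/4, q = 115/4, minimum C = -1905/4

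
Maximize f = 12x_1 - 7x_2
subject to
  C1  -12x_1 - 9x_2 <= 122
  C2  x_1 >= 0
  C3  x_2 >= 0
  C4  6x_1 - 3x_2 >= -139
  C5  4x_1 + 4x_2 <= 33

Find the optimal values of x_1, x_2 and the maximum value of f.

x_1 = 33/4, x_2 = 0, maximum f = 99

Vertices and f = 12x_1 - 7x_2:
  (0, 0) → f = 0
  (0, 33/4) → f = -231/4
  (33/4, 0) → f = 99

At the optimal vertex, x_2 = 0 and 4x_1 + 4x_2 = 33.
Solving simultaneously gives x_1 = 33/4, x_2 = 0.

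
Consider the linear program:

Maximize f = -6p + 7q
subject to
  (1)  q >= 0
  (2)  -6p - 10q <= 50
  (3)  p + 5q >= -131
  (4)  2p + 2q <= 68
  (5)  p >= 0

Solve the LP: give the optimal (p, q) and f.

Feasible corners and f = -6p + 7q:
  (34, 0) → f = -204
  (0, 0) → f = 0
  (0, 34) → f = 238

The binding constraints are 2p + 2q = 68 and p = 0.
Solving simultaneously gives p = 0, q = 34.

p = 0, q = 34, maximum f = 238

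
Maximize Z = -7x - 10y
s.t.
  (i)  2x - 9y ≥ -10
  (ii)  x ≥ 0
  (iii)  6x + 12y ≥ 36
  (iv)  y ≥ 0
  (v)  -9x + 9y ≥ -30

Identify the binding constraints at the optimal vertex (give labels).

Feasible corners and Z = -7x - 10y:
  (34/13, 22/13) → Z = -458/13
  (40/7, 50/21) → Z = -1340/21
  (38/9, 8/9) → Z = -346/9

The maximum is at (34/13, 22/13). Substituting into each constraint, equality holds for (i) and (iii); the remaining constraints have slack.

(i) and (iii)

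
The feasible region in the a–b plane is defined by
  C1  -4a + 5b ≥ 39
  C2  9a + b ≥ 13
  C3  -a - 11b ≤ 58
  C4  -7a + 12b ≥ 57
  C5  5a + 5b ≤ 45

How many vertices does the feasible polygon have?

3

Pairwise boundary intersections that survive every other constraint:
  (26/49, 403/49)
  (2/3, 25/3)
  (1/2, 17/2)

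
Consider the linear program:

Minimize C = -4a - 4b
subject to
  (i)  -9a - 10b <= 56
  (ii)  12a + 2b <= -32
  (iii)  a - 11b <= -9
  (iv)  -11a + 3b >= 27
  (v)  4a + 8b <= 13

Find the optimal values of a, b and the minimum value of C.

Feasible corners and C = -4a - 4b:
  (-706/109, 25/109) → C = 2724/109
  (-289/16, 341/32) → C = 237/8
  (-185/67, 38/67) → C = 588/67
  (-141/44, 71/22) → C = -1/11

a = -141/44, b = 71/22, minimum C = -1/11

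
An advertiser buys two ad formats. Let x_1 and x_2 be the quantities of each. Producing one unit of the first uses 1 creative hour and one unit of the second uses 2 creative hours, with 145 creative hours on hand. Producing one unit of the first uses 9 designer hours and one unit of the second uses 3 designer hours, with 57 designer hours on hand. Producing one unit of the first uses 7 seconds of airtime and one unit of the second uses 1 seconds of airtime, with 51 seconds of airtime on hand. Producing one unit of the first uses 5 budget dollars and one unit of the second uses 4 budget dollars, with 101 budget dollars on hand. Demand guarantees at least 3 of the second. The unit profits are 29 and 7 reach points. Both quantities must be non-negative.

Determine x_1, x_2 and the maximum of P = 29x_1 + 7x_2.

The binding constraints are 9x_1 + 3x_2 = 57 and x_2 = 3.
Solving simultaneously gives x_1 = 16/3, x_2 = 3.

x_1 = 16/3, x_2 = 3, maximum P = 527/3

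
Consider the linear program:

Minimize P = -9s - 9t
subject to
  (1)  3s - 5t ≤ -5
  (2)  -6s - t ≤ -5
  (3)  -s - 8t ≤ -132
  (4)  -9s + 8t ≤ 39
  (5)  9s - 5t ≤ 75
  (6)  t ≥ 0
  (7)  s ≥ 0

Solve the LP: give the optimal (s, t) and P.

s = 265/9, t = 38, minimum P = -607

Corner points and P = -9s - 9t:
  (93/10, 1227/80) → P = -17739/80
  (180/11, 159/11) → P = -3051/11
  (265/9, 38) → P = -607

The binding constraints are -9s + 8t = 39 and 9s - 5t = 75.
Solving simultaneously gives s = 265/9, t = 38.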